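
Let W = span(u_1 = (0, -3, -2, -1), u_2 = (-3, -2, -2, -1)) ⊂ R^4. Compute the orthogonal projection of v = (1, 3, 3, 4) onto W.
proj_W(v) = (171/131, 513/131, 380/131, 190/131)

Set up U = [u_1 | ... | u_2] ∈ R^(4×2). The projector onto W = col(U) is P = U (U^T U)^(-1) U^T.
Compute U^T U =
  [14, 11]
  [11, 18],
and U^T v = (-19, -19).
Solve U^T U · c = U^T v for the coefficients: c = (-133/131, -57/131). The projection is proj_W(v) = U c.
Check: (v - proj_W(v)) · u_1 = 0  (should be 0).
Check: (v - proj_W(v)) · u_2 = 0  (should be 0).
Result: proj_W(v) = (171/131, 513/131, 380/131, 190/131).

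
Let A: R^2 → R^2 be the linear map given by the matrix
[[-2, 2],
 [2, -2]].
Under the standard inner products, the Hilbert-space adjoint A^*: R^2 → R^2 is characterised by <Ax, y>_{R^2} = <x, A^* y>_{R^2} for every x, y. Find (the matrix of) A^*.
A^* = A^T =
[[-2, 2],
 [2, -2]]

For real matrices with standard dot products, the defining identity <Ax, y> = <x, A^* y> gives (Ax)^T y = x^T (A^*) y, i.e. x^T A^T y = x^T (A^*) y. Since this holds for all x, y, we must have A^* = A^T. Therefore
A^* =
[[-2, 2],
 [2, -2]].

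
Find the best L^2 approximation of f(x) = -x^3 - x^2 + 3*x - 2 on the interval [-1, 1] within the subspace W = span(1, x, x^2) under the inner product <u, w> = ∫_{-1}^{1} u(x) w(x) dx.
g(x) = -x^2 + 12*x/5 - 2

The best approximation g ∈ W is the orthogonal projection of f onto W. Writing g = a_0 + a_1 x + a_2 x^2, the coefficients solve the normal equations G · a = b where
  G_{ij} = <φ_i, φ_j> and b_i = <f, φ_i>, with φ_0 = 1, φ_1 = x, φ_2 = x^2.
G =
  [2, 0, 2/3]
  [0, 2/3, 0]
  [2/3, 0, 2/5],
b = (-14/3, 8/5, -26/15).
Solving gives a_0 = -2, a_1 = 12/5, a_2 = -1, so
  g(x) = -x^2 + 12*x/5 - 2.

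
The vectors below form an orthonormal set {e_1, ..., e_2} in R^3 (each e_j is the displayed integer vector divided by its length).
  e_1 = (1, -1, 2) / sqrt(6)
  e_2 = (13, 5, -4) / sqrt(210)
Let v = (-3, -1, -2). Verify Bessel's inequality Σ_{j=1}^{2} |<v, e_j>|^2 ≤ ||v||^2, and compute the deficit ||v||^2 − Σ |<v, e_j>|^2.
Σ |<v, e_j>|^2 = 426/35; ||v||^2 = 14; deficit = 64/35

Write each e_j = u_j / sqrt(<u_j, u_j>) where u_j is the displayed integer vector. Then <v, e_j> = <v, u_j> / sqrt(<u_j, u_j>), so |<v, e_j>|^2 = <v, u_j>^2 / <u_j, u_j>.
Coefficients: <v, e_1> = -6/sqrt(6), <v, e_2> = -36/sqrt(210).
Square and sum: Σ |<v, e_j>|^2 = 426/35.
Compute ||v||^2 = v·v = 14.
Deficit = 14 − 426/35 = 64/35 ≥ 0, confirming Bessel's inequality. (The deficit equals ||v − Σ <v,e_j> e_j||^2, the squared distance from v to span{e_j}.)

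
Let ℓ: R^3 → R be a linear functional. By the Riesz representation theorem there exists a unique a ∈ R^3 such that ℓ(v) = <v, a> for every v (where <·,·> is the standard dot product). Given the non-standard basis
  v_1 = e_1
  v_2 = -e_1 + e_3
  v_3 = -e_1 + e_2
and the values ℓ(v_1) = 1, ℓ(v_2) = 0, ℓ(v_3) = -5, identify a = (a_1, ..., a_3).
a = (1, -4, 1)

Write a = (a_1, ..., a_3) in the standard basis. For each basis vector v_i, ℓ(v_i) = <v_i, a> is a linear equation in the a_j's. Collect the n equations into a matrix system V a = ℓ, where row i of V is v_i (expressed in the standard basis). Since V is invertible (lower-triangular with 1s on the diagonal, up to permutation), solve by back-substitution:
  V =
[[1, 0, 0],
 [-1, 0, 1],
 [-1, 1, 0]]
  V a = (1, 0, -5)
Solving gives a = (1, -4, 1).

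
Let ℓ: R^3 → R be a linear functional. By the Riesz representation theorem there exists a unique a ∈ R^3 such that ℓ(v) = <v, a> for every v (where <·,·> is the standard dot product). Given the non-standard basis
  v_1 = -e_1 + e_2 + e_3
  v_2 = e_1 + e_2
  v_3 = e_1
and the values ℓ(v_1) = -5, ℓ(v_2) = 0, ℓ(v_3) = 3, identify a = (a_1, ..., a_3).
a = (3, -3, 1)

Write a = (a_1, ..., a_3) in the standard basis. For each basis vector v_i, ℓ(v_i) = <v_i, a> is a linear equation in the a_j's. Collect the n equations into a matrix system V a = ℓ, where row i of V is v_i (expressed in the standard basis). Since V is invertible (lower-triangular with 1s on the diagonal, up to permutation), solve by back-substitution:
  V =
[[-1, 1, 1],
 [1, 1, 0],
 [1, 0, 0]]
  V a = (-5, 0, 3)
Solving gives a = (3, -3, 1).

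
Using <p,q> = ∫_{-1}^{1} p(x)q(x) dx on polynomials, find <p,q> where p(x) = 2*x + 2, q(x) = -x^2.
<p,q> = -4/3

Expand the product: p(x)·q(x) = -2*x^3 - 2*x^2.
∫_{-1}^{1} of each monomial x^k gives [2/(k+1) if k even, 0 if k odd]. Integrating term-by-term (or equivalently evaluating the antiderivative F(x) = -x^4/2 - 2*x^3/3 at the endpoints):
  F(1) − F(−1) = -7/6 − (1/6) = -4/3.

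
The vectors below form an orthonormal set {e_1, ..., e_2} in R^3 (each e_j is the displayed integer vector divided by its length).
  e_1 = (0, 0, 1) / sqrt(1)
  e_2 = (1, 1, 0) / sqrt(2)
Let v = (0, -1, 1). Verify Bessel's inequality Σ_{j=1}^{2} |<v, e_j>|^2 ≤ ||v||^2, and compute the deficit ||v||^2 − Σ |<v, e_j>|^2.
Σ |<v, e_j>|^2 = 3/2; ||v||^2 = 2; deficit = 1/2

Write each e_j = u_j / sqrt(<u_j, u_j>) where u_j is the displayed integer vector. Then <v, e_j> = <v, u_j> / sqrt(<u_j, u_j>), so |<v, e_j>|^2 = <v, u_j>^2 / <u_j, u_j>.
Coefficients: <v, e_1> = 1/sqrt(1), <v, e_2> = -1/sqrt(2).
Square and sum: Σ |<v, e_j>|^2 = 3/2.
Compute ||v||^2 = v·v = 2.
Deficit = 2 − 3/2 = 1/2 ≥ 0, confirming Bessel's inequality. (The deficit equals ||v − Σ <v,e_j> e_j||^2, the squared distance from v to span{e_j}.)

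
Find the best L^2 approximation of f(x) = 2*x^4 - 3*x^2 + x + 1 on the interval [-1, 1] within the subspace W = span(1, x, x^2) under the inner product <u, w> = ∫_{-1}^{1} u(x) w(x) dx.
g(x) = -9*x^2/7 + x + 29/35

The best approximation g ∈ W is the orthogonal projection of f onto W. Writing g = a_0 + a_1 x + a_2 x^2, the coefficients solve the normal equations G · a = b where
  G_{ij} = <φ_i, φ_j> and b_i = <f, φ_i>, with φ_0 = 1, φ_1 = x, φ_2 = x^2.
G =
  [2, 0, 2/3]
  [0, 2/3, 0]
  [2/3, 0, 2/5],
b = (4/5, 2/3, 4/105).
Solving gives a_0 = 29/35, a_1 = 1, a_2 = -9/7, so
  g(x) = -9*x^2/7 + x + 29/35.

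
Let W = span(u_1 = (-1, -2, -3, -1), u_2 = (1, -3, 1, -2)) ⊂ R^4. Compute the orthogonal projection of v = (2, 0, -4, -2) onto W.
proj_W(v) = (-10/11, -290/209, -534/209, -136/209)

Set up U = [u_1 | ... | u_2] ∈ R^(4×2). The projector onto W = col(U) is P = U (U^T U)^(-1) U^T.
Compute U^T U =
  [15, 4]
  [4, 15],
and U^T v = (12, 2).
Solve U^T U · c = U^T v for the coefficients: c = (172/209, -18/209). The projection is proj_W(v) = U c.
Check: (v - proj_W(v)) · u_1 = 0  (should be 0).
Check: (v - proj_W(v)) · u_2 = 0  (should be 0).
Result: proj_W(v) = (-10/11, -290/209, -534/209, -136/209).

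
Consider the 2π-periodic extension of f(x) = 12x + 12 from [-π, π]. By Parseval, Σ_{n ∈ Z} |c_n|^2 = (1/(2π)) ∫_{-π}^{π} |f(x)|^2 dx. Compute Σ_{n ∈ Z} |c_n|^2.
Σ |c_n|^2 = 48π^2 + 144

Expand and integrate term by term over [-π, π]:
  ∫ (12x)^2 dx = 144·(2π^3/3); ∫ 2·12·(12)·x dx = 0 (odd integrand); ∫ 12^2 dx = 144·2π.
So (1/(2π)) ∫_{-π}^{π} (12x + 12)^2 dx = 144π^2/3 + 144 = 48π^2 + 144.
Parseval ⇒ Σ |c_n|^2 = 48π^2 + 144.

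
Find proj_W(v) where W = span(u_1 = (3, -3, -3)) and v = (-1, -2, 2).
proj_W(v) = (-1/3, 1/3, 1/3)

Set up U = [u_1 | ... | u_1] ∈ R^(3×1). The projector onto W = col(U) is P = U (U^T U)^(-1) U^T.
Compute U^T U =
  [27],
and U^T v = (-3).
Solve U^T U · c = U^T v for the coefficients: c = (-1/9). The projection is proj_W(v) = U c.
Check: (v - proj_W(v)) · u_1 = 0  (should be 0).
Result: proj_W(v) = (-1/3, 1/3, 1/3).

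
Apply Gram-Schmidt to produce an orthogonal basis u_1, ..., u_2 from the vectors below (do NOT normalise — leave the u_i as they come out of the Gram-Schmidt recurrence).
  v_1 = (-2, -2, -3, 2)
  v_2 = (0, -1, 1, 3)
Orthogonal basis:
  u_1 = (-2, -2, -3, 2)
  u_2 = (10/21, -11/21, 12/7, 53/21)

Apply the Gram-Schmidt recurrence
  u_1 = v_1
  u_i = v_i − Σ_{j<i} ((v_i · u_j) / (u_j · u_j)) · u_j.

Step by step this gives:
  u_1 = (-2, -2, -3, 2)
  u_2 = (10/21, -11/21, 12/7, 53/21)

Orthogonality check:
  u_2 · u_1 = 0 (should be 0)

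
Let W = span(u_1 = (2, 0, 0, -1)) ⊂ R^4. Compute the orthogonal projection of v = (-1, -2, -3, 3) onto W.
proj_W(v) = (-2, 0, 0, 1)

Set up U = [u_1 | ... | u_1] ∈ R^(4×1). The projector onto W = col(U) is P = U (U^T U)^(-1) U^T.
Compute U^T U =
  [5],
and U^T v = (-5).
Solve U^T U · c = U^T v for the coefficients: c = (-1). The projection is proj_W(v) = U c.
Check: (v - proj_W(v)) · u_1 = 0  (should be 0).
Result: proj_W(v) = (-2, 0, 0, 1).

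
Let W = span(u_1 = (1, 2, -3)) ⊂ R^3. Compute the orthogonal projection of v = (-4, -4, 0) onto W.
proj_W(v) = (-6/7, -12/7, 18/7)

Set up U = [u_1 | ... | u_1] ∈ R^(3×1). The projector onto W = col(U) is P = U (U^T U)^(-1) U^T.
Compute U^T U =
  [14],
and U^T v = (-12).
Solve U^T U · c = U^T v for the coefficients: c = (-6/7). The projection is proj_W(v) = U c.
Check: (v - proj_W(v)) · u_1 = 0  (should be 0).
Result: proj_W(v) = (-6/7, -12/7, 18/7).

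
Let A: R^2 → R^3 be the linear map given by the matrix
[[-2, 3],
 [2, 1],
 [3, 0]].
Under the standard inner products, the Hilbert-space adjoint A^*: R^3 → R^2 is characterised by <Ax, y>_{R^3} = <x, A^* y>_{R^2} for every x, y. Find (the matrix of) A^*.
A^* = A^T =
[[-2, 2, 3],
 [3, 1, 0]]

For real matrices with standard dot products, the defining identity <Ax, y> = <x, A^* y> gives (Ax)^T y = x^T (A^*) y, i.e. x^T A^T y = x^T (A^*) y. Since this holds for all x, y, we must have A^* = A^T. Therefore
A^* =
[[-2, 2, 3],
 [3, 1, 0]].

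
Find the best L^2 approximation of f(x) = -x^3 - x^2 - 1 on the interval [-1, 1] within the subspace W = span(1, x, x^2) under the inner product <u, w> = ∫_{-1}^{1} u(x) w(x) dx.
g(x) = -x^2 - 3*x/5 - 1

The best approximation g ∈ W is the orthogonal projection of f onto W. Writing g = a_0 + a_1 x + a_2 x^2, the coefficients solve the normal equations G · a = b where
  G_{ij} = <φ_i, φ_j> and b_i = <f, φ_i>, with φ_0 = 1, φ_1 = x, φ_2 = x^2.
G =
  [2, 0, 2/3]
  [0, 2/3, 0]
  [2/3, 0, 2/5],
b = (-8/3, -2/5, -16/15).
Solving gives a_0 = -1, a_1 = -3/5, a_2 = -1, so
  g(x) = -x^2 - 3*x/5 - 1.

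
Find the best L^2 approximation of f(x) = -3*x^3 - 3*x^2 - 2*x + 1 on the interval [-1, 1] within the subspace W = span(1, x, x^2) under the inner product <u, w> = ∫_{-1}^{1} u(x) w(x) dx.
g(x) = -3*x^2 - 19*x/5 + 1

The best approximation g ∈ W is the orthogonal projection of f onto W. Writing g = a_0 + a_1 x + a_2 x^2, the coefficients solve the normal equations G · a = b where
  G_{ij} = <φ_i, φ_j> and b_i = <f, φ_i>, with φ_0 = 1, φ_1 = x, φ_2 = x^2.
G =
  [2, 0, 2/3]
  [0, 2/3, 0]
  [2/3, 0, 2/5],
b = (0, -38/15, -8/15).
Solving gives a_0 = 1, a_1 = -19/5, a_2 = -3, so
  g(x) = -3*x^2 - 19*x/5 + 1.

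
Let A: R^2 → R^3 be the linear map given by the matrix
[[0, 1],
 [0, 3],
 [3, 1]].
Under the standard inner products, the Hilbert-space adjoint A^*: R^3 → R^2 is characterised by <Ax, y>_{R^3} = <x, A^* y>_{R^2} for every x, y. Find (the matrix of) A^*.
A^* = A^T =
[[0, 0, 3],
 [1, 3, 1]]

For real matrices with standard dot products, the defining identity <Ax, y> = <x, A^* y> gives (Ax)^T y = x^T (A^*) y, i.e. x^T A^T y = x^T (A^*) y. Since this holds for all x, y, we must have A^* = A^T. Therefore
A^* =
[[0, 0, 3],
 [1, 3, 1]].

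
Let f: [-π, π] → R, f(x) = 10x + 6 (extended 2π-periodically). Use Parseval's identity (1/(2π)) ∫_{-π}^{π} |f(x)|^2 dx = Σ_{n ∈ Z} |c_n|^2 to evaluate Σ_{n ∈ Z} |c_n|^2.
Σ |c_n|^2 = 100π^2/3 + 36

Expand and integrate term by term over [-π, π]:
  ∫ (10x)^2 dx = 100·(2π^3/3); ∫ 2·10·(6)·x dx = 0 (odd integrand); ∫ 6^2 dx = 36·2π.
So (1/(2π)) ∫_{-π}^{π} (10x + 6)^2 dx = 100π^2/3 + 36 = 100π^2/3 + 36.
Parseval ⇒ Σ |c_n|^2 = 100π^2/3 + 36.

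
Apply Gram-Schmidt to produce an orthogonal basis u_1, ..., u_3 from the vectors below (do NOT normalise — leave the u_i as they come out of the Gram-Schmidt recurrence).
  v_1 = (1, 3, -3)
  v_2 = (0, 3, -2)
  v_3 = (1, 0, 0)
Orthogonal basis:
  u_1 = (1, 3, -3)
  u_2 = (-15/19, 12/19, 7/19)
  u_3 = (9/22, 3/11, 9/22)

Apply the Gram-Schmidt recurrence
  u_1 = v_1
  u_i = v_i − Σ_{j<i} ((v_i · u_j) / (u_j · u_j)) · u_j.

Step by step this gives:
  u_1 = (1, 3, -3)
  u_2 = (-15/19, 12/19, 7/19)
  u_3 = (9/22, 3/11, 9/22)

Orthogonality check:
  u_2 · u_1 = 0 (should be 0)
  u_3 · u_1 = 0 (should be 0)
  u_3 · u_2 = 0 (should be 0)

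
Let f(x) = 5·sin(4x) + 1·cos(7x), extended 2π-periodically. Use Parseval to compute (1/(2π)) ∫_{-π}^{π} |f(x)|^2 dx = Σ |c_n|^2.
Σ |c_n|^2 = 13

Expand |f|^2 and use orthogonality of {sin(nx), cos(mx)} on [-π, π]:
  ∫_{-π}^{π} sin(nx)^2 dx = π, ∫ cos(mx)^2 dx = π, and cross terms integrate to 0.
So ∫_{-π}^{π} f(x)^2 dx = 5^2 · π + 1^2 · π = (25 + 1)π.
Divide by 2π: (25 + 1)/2 = 13.
By Parseval, this equals Σ |c_n|^2.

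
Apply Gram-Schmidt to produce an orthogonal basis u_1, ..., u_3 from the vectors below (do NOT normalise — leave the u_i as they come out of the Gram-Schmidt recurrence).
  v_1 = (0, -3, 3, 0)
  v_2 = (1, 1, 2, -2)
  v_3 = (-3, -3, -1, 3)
Orthogonal basis:
  u_1 = (0, -3, 3, 0)
  u_2 = (1, 3/2, 3/2, -2)
  u_3 = (-27/19, 7/19, 7/19, -3/19)

Apply the Gram-Schmidt recurrence
  u_1 = v_1
  u_i = v_i − Σ_{j<i} ((v_i · u_j) / (u_j · u_j)) · u_j.

Step by step this gives:
  u_1 = (0, -3, 3, 0)
  u_2 = (1, 3/2, 3/2, -2)
  u_3 = (-27/19, 7/19, 7/19, -3/19)

Orthogonality check:
  u_2 · u_1 = 0 (should be 0)
  u_3 · u_1 = 0 (should be 0)
  u_3 · u_2 = 0 (should be 0)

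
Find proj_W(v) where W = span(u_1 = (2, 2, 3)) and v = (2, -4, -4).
proj_W(v) = (-32/17, -32/17, -48/17)

Set up U = [u_1 | ... | u_1] ∈ R^(3×1). The projector onto W = col(U) is P = U (U^T U)^(-1) U^T.
Compute U^T U =
  [17],
and U^T v = (-16).
Solve U^T U · c = U^T v for the coefficients: c = (-16/17). The projection is proj_W(v) = U c.
Check: (v - proj_W(v)) · u_1 = 0  (should be 0).
Result: proj_W(v) = (-32/17, -32/17, -48/17).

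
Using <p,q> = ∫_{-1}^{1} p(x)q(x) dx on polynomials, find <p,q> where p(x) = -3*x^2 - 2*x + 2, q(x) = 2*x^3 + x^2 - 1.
<p,q> = -52/15

Expand the product: p(x)·q(x) = -6*x^5 - 7*x^4 + 2*x^3 + 5*x^2 + 2*x - 2.
∫_{-1}^{1} of each monomial x^k gives [2/(k+1) if k even, 0 if k odd]. Integrating term-by-term (or equivalently evaluating the antiderivative F(x) = -x^6 - 7*x^5/5 + x^4/2 + 5*x^3/3 + x^2 - 2*x at the endpoints):
  F(1) − F(−1) = -37/30 − (67/30) = -52/15.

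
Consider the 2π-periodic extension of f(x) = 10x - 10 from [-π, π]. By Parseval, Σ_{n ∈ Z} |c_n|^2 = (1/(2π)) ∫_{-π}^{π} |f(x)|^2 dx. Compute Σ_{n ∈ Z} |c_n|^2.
Σ |c_n|^2 = 100π^2/3 + 100

Expand and integrate term by term over [-π, π]:
  ∫ (10x)^2 dx = 100·(2π^3/3); ∫ 2·10·(-10)·x dx = 0 (odd integrand); ∫ (-10)^2 dx = 100·2π.
So (1/(2π)) ∫_{-π}^{π} (10x - 10)^2 dx = 100π^2/3 + 100 = 100π^2/3 + 100.
Parseval ⇒ Σ |c_n|^2 = 100π^2/3 + 100.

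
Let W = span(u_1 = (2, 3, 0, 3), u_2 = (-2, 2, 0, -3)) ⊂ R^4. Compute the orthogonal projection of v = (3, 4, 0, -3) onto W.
proj_W(v) = (-6/13, 4, 0, -9/13)

Set up U = [u_1 | ... | u_2] ∈ R^(4×2). The projector onto W = col(U) is P = U (U^T U)^(-1) U^T.
Compute U^T U =
  [22, -7]
  [-7, 17],
and U^T v = (9, 11).
Solve U^T U · c = U^T v for the coefficients: c = (46/65, 61/65). The projection is proj_W(v) = U c.
Check: (v - proj_W(v)) · u_1 = 0  (should be 0).
Check: (v - proj_W(v)) · u_2 = 0  (should be 0).
Result: proj_W(v) = (-6/13, 4, 0, -9/13).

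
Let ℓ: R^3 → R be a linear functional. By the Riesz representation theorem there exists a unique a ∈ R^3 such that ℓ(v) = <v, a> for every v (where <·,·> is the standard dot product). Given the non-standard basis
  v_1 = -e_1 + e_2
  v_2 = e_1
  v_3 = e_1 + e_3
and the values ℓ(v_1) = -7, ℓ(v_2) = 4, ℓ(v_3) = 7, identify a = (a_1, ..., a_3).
a = (4, -3, 3)

Write a = (a_1, ..., a_3) in the standard basis. For each basis vector v_i, ℓ(v_i) = <v_i, a> is a linear equation in the a_j's. Collect the n equations into a matrix system V a = ℓ, where row i of V is v_i (expressed in the standard basis). Since V is invertible (lower-triangular with 1s on the diagonal, up to permutation), solve by back-substitution:
  V =
[[-1, 1, 0],
 [1, 0, 0],
 [1, 0, 1]]
  V a = (-7, 4, 7)
Solving gives a = (4, -3, 3).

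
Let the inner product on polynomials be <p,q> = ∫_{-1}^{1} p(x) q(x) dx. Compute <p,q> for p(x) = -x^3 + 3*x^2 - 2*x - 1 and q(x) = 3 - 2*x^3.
<p,q> = 76/35

Expand the product: p(x)·q(x) = 2*x^6 - 6*x^5 + 4*x^4 - x^3 + 9*x^2 - 6*x - 3.
∫_{-1}^{1} of each monomial x^k gives [2/(k+1) if k even, 0 if k odd]. Integrating term-by-term (or equivalently evaluating the antiderivative F(x) = 2*x^7/7 - x^6 + 4*x^5/5 - x^4/4 + 3*x^3 - 3*x^2 - 3*x at the endpoints):
  F(1) − F(−1) = -443/140 − (-747/140) = 76/35.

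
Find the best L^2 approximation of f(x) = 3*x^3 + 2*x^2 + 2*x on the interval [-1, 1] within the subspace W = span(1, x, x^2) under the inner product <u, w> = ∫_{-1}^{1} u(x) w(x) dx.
g(x) = 2*x^2 + 19*x/5

The best approximation g ∈ W is the orthogonal projection of f onto W. Writing g = a_0 + a_1 x + a_2 x^2, the coefficients solve the normal equations G · a = b where
  G_{ij} = <φ_i, φ_j> and b_i = <f, φ_i>, with φ_0 = 1, φ_1 = x, φ_2 = x^2.
G =
  [2, 0, 2/3]
  [0, 2/3, 0]
  [2/3, 0, 2/5],
b = (4/3, 38/15, 4/5).
Solving gives a_0 = 0, a_1 = 19/5, a_2 = 2, so
  g(x) = 2*x^2 + 19*x/5.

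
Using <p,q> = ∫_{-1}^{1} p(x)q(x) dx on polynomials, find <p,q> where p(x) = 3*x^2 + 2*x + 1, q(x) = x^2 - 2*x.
<p,q> = -4/5

Expand the product: p(x)·q(x) = 3*x^4 - 4*x^3 - 3*x^2 - 2*x.
∫_{-1}^{1} of each monomial x^k gives [2/(k+1) if k even, 0 if k odd]. Integrating term-by-term (or equivalently evaluating the antiderivative F(x) = 3*x^5/5 - x^4 - x^3 - x^2 at the endpoints):
  F(1) − F(−1) = -12/5 − (-8/5) = -4/5.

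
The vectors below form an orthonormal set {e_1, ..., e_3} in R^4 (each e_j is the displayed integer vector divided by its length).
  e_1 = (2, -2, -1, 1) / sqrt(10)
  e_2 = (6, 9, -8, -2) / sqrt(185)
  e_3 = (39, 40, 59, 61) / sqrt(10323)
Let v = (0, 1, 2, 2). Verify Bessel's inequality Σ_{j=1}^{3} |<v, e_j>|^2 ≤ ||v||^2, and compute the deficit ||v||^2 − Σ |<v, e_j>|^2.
Σ |<v, e_j>|^2 = 2413/279; ||v||^2 = 9; deficit = 98/279

Write each e_j = u_j / sqrt(<u_j, u_j>) where u_j is the displayed integer vector. Then <v, e_j> = <v, u_j> / sqrt(<u_j, u_j>), so |<v, e_j>|^2 = <v, u_j>^2 / <u_j, u_j>.
Coefficients: <v, e_1> = -2/sqrt(10), <v, e_2> = -11/sqrt(185), <v, e_3> = 280/sqrt(10323).
Square and sum: Σ |<v, e_j>|^2 = 2413/279.
Compute ||v||^2 = v·v = 9.
Deficit = 9 − 2413/279 = 98/279 ≥ 0, confirming Bessel's inequality. (The deficit equals ||v − Σ <v,e_j> e_j||^2, the squared distance from v to span{e_j}.)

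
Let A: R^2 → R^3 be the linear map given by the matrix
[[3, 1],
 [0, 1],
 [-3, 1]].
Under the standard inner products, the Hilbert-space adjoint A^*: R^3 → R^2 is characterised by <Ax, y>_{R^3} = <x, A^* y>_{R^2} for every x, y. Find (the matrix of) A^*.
A^* = A^T =
[[3, 0, -3],
 [1, 1, 1]]

For real matrices with standard dot products, the defining identity <Ax, y> = <x, A^* y> gives (Ax)^T y = x^T (A^*) y, i.e. x^T A^T y = x^T (A^*) y. Since this holds for all x, y, we must have A^* = A^T. Therefore
A^* =
[[3, 0, -3],
 [1, 1, 1]].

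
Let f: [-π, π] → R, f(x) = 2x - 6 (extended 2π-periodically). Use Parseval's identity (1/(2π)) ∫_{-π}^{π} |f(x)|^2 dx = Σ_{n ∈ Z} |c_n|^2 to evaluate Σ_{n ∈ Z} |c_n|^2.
Σ |c_n|^2 = 4π^2/3 + 36

Expand and integrate term by term over [-π, π]:
  ∫ (2x)^2 dx = 4·(2π^3/3); ∫ 2·2·(-6)·x dx = 0 (odd integrand); ∫ (-6)^2 dx = 36·2π.
So (1/(2π)) ∫_{-π}^{π} (2x - 6)^2 dx = 4π^2/3 + 36 = 4π^2/3 + 36.
Parseval ⇒ Σ |c_n|^2 = 4π^2/3 + 36.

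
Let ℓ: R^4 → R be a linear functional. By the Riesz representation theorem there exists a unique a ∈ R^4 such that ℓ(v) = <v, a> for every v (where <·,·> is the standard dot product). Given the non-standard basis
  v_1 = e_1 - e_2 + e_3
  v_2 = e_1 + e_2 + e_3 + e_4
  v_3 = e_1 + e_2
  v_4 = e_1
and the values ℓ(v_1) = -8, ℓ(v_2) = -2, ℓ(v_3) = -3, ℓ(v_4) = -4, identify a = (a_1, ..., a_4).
a = (-4, 1, -3, 4)

Write a = (a_1, ..., a_4) in the standard basis. For each basis vector v_i, ℓ(v_i) = <v_i, a> is a linear equation in the a_j's. Collect the n equations into a matrix system V a = ℓ, where row i of V is v_i (expressed in the standard basis). Since V is invertible (lower-triangular with 1s on the diagonal, up to permutation), solve by back-substitution:
  V =
[[1, -1, 1, 0],
 [1, 1, 1, 1],
 [1, 1, 0, 0],
 [1, 0, 0, 0]]
  V a = (-8, -2, -3, -4)
Solving gives a = (-4, 1, -3, 4).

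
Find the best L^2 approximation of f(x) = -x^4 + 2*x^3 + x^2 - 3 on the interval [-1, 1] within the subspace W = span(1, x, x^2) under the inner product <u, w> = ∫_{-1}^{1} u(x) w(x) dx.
g(x) = x^2/7 + 6*x/5 - 102/35

The best approximation g ∈ W is the orthogonal projection of f onto W. Writing g = a_0 + a_1 x + a_2 x^2, the coefficients solve the normal equations G · a = b where
  G_{ij} = <φ_i, φ_j> and b_i = <f, φ_i>, with φ_0 = 1, φ_1 = x, φ_2 = x^2.
G =
  [2, 0, 2/3]
  [0, 2/3, 0]
  [2/3, 0, 2/5],
b = (-86/15, 4/5, -66/35).
Solving gives a_0 = -102/35, a_1 = 6/5, a_2 = 1/7, so
  g(x) = x^2/7 + 6*x/5 - 102/35.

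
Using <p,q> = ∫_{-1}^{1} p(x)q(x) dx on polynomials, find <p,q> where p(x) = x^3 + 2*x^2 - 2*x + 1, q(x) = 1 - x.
<p,q> = 64/15

Expand the product: p(x)·q(x) = -x^4 - x^3 + 4*x^2 - 3*x + 1.
∫_{-1}^{1} of each monomial x^k gives [2/(k+1) if k even, 0 if k odd]. Integrating term-by-term (or equivalently evaluating the antiderivative F(x) = -x^5/5 - x^4/4 + 4*x^3/3 - 3*x^2/2 + x at the endpoints):
  F(1) − F(−1) = 23/60 − (-233/60) = 64/15.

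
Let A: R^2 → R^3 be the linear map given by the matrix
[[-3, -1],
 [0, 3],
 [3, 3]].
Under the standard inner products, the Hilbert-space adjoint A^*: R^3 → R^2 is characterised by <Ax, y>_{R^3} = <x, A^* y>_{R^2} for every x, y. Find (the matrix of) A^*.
A^* = A^T =
[[-3, 0, 3],
 [-1, 3, 3]]

For real matrices with standard dot products, the defining identity <Ax, y> = <x, A^* y> gives (Ax)^T y = x^T (A^*) y, i.e. x^T A^T y = x^T (A^*) y. Since this holds for all x, y, we must have A^* = A^T. Therefore
A^* =
[[-3, 0, 3],
 [-1, 3, 3]].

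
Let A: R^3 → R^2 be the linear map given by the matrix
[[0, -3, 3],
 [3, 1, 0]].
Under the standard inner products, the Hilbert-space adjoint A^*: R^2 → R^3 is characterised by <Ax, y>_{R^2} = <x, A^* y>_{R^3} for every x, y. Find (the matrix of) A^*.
A^* = A^T =
[[0, 3],
 [-3, 1],
 [3, 0]]

For real matrices with standard dot products, the defining identity <Ax, y> = <x, A^* y> gives (Ax)^T y = x^T (A^*) y, i.e. x^T A^T y = x^T (A^*) y. Since this holds for all x, y, we must have A^* = A^T. Therefore
A^* =
[[0, 3],
 [-3, 1],
 [3, 0]].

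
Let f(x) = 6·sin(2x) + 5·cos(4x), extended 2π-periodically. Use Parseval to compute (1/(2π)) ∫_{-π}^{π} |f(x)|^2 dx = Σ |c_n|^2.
Σ |c_n|^2 = 61/2

Expand |f|^2 and use orthogonality of {sin(nx), cos(mx)} on [-π, π]:
  ∫_{-π}^{π} sin(nx)^2 dx = π, ∫ cos(mx)^2 dx = π, and cross terms integrate to 0.
So ∫_{-π}^{π} f(x)^2 dx = 6^2 · π + 5^2 · π = (36 + 25)π.
Divide by 2π: (36 + 25)/2 = 61/2.
By Parseval, this equals Σ |c_n|^2.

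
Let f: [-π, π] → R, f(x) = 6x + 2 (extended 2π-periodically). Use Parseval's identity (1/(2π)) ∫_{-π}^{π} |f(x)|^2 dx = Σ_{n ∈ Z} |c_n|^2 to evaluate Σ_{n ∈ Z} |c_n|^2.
Σ |c_n|^2 = 12π^2 + 4

Expand and integrate term by term over [-π, π]:
  ∫ (6x)^2 dx = 36·(2π^3/3); ∫ 2·6·(2)·x dx = 0 (odd integrand); ∫ 2^2 dx = 4·2π.
So (1/(2π)) ∫_{-π}^{π} (6x + 2)^2 dx = 36π^2/3 + 4 = 12π^2 + 4.
Parseval ⇒ Σ |c_n|^2 = 12π^2 + 4.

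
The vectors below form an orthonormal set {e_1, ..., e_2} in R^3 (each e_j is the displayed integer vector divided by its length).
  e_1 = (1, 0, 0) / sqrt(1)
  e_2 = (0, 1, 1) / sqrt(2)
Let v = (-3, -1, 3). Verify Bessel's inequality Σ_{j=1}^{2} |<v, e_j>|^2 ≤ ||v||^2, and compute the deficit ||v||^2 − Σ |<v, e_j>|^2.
Σ |<v, e_j>|^2 = 11; ||v||^2 = 19; deficit = 8

Write each e_j = u_j / sqrt(<u_j, u_j>) where u_j is the displayed integer vector. Then <v, e_j> = <v, u_j> / sqrt(<u_j, u_j>), so |<v, e_j>|^2 = <v, u_j>^2 / <u_j, u_j>.
Coefficients: <v, e_1> = -3/sqrt(1), <v, e_2> = 2/sqrt(2).
Square and sum: Σ |<v, e_j>|^2 = 11.
Compute ||v||^2 = v·v = 19.
Deficit = 19 − 11 = 8 ≥ 0, confirming Bessel's inequality. (The deficit equals ||v − Σ <v,e_j> e_j||^2, the squared distance from v to span{e_j}.)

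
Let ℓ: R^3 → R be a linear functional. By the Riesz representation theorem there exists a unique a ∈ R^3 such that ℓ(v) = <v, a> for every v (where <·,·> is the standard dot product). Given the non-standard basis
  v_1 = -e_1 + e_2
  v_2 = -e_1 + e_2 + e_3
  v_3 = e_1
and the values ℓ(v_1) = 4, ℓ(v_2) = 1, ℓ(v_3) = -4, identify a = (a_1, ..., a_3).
a = (-4, 0, -3)

Write a = (a_1, ..., a_3) in the standard basis. For each basis vector v_i, ℓ(v_i) = <v_i, a> is a linear equation in the a_j's. Collect the n equations into a matrix system V a = ℓ, where row i of V is v_i (expressed in the standard basis). Since V is invertible (lower-triangular with 1s on the diagonal, up to permutation), solve by back-substitution:
  V =
[[-1, 1, 0],
 [-1, 1, 1],
 [1, 0, 0]]
  V a = (4, 1, -4)
Solving gives a = (-4, 0, -3).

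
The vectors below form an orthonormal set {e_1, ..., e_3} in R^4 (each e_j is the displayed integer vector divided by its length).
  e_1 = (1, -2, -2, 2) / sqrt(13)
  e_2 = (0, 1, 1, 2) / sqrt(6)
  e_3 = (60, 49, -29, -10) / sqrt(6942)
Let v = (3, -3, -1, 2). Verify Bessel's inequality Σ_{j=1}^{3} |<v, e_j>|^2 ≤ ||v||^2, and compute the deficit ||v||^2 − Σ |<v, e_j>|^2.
Σ |<v, e_j>|^2 = 1563/89; ||v||^2 = 23; deficit = 484/89

Write each e_j = u_j / sqrt(<u_j, u_j>) where u_j is the displayed integer vector. Then <v, e_j> = <v, u_j> / sqrt(<u_j, u_j>), so |<v, e_j>|^2 = <v, u_j>^2 / <u_j, u_j>.
Coefficients: <v, e_1> = 15/sqrt(13), <v, e_2> = 0/sqrt(6), <v, e_3> = 42/sqrt(6942).
Square and sum: Σ |<v, e_j>|^2 = 1563/89.
Compute ||v||^2 = v·v = 23.
Deficit = 23 − 1563/89 = 484/89 ≥ 0, confirming Bessel's inequality. (The deficit equals ||v − Σ <v,e_j> e_j||^2, the squared distance from v to span{e_j}.)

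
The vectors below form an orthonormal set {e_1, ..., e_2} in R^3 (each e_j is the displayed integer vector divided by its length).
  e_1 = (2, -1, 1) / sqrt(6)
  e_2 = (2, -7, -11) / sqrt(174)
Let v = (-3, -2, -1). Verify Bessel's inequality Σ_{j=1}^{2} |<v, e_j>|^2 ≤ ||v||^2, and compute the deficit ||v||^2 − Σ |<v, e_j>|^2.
Σ |<v, e_j>|^2 = 181/29; ||v||^2 = 14; deficit = 225/29

Write each e_j = u_j / sqrt(<u_j, u_j>) where u_j is the displayed integer vector. Then <v, e_j> = <v, u_j> / sqrt(<u_j, u_j>), so |<v, e_j>|^2 = <v, u_j>^2 / <u_j, u_j>.
Coefficients: <v, e_1> = -5/sqrt(6), <v, e_2> = 19/sqrt(174).
Square and sum: Σ |<v, e_j>|^2 = 181/29.
Compute ||v||^2 = v·v = 14.
Deficit = 14 − 181/29 = 225/29 ≥ 0, confirming Bessel's inequality. (The deficit equals ||v − Σ <v,e_j> e_j||^2, the squared distance from v to span{e_j}.)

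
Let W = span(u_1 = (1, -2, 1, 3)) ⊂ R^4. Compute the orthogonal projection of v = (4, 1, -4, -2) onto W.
proj_W(v) = (-8/15, 16/15, -8/15, -8/5)

Set up U = [u_1 | ... | u_1] ∈ R^(4×1). The projector onto W = col(U) is P = U (U^T U)^(-1) U^T.
Compute U^T U =
  [15],
and U^T v = (-8).
Solve U^T U · c = U^T v for the coefficients: c = (-8/15). The projection is proj_W(v) = U c.
Check: (v - proj_W(v)) · u_1 = 0  (should be 0).
Result: proj_W(v) = (-8/15, 16/15, -8/15, -8/5).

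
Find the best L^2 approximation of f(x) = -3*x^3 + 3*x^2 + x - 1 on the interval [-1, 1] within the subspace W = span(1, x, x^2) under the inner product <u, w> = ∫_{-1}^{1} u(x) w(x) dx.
g(x) = 3*x^2 - 4*x/5 - 1

The best approximation g ∈ W is the orthogonal projection of f onto W. Writing g = a_0 + a_1 x + a_2 x^2, the coefficients solve the normal equations G · a = b where
  G_{ij} = <φ_i, φ_j> and b_i = <f, φ_i>, with φ_0 = 1, φ_1 = x, φ_2 = x^2.
G =
  [2, 0, 2/3]
  [0, 2/3, 0]
  [2/3, 0, 2/5],
b = (0, -8/15, 8/15).
Solving gives a_0 = -1, a_1 = -4/5, a_2 = 3, so
  g(x) = 3*x^2 - 4*x/5 - 1.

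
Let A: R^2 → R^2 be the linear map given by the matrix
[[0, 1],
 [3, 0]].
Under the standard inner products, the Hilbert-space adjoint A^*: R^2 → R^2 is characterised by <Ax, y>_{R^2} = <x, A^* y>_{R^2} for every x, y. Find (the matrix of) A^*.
A^* = A^T =
[[0, 3],
 [1, 0]]

For real matrices with standard dot products, the defining identity <Ax, y> = <x, A^* y> gives (Ax)^T y = x^T (A^*) y, i.e. x^T A^T y = x^T (A^*) y. Since this holds for all x, y, we must have A^* = A^T. Therefore
A^* =
[[0, 3],
 [1, 0]].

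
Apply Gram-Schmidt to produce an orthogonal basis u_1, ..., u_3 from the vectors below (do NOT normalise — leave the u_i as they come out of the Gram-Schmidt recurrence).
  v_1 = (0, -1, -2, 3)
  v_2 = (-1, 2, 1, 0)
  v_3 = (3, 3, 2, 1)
Orthogonal basis:
  u_1 = (0, -1, -2, 3)
  u_2 = (-1, 12/7, 3/7, 6/7)
  u_3 = (129/34, 23/17, 37/34, 20/17)

Apply the Gram-Schmidt recurrence
  u_1 = v_1
  u_i = v_i − Σ_{j<i} ((v_i · u_j) / (u_j · u_j)) · u_j.

Step by step this gives:
  u_1 = (0, -1, -2, 3)
  u_2 = (-1, 12/7, 3/7, 6/7)
  u_3 = (129/34, 23/17, 37/34, 20/17)

Orthogonality check:
  u_2 · u_1 = 0 (should be 0)
  u_3 · u_1 = 0 (should be 0)
  u_3 · u_2 = 0 (should be 0)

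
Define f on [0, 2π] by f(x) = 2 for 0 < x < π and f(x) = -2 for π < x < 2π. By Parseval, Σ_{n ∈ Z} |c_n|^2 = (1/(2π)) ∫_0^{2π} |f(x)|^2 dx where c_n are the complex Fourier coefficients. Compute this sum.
Σ |c_n|^2 = 4

Parseval equates the L^2 energy of f (normalised by 1/(2π)) with the ℓ^2 sum of its Fourier coefficients: (1/(2π)) ∫_0^{2π} |f|^2 = Σ |c_n|^2.
Compute the left side: (1/(2π)) [∫_0^π 2^2 dx + ∫_π^{2π} (-2)^2 dx] = (1/(2π)) · (4π + 4π) = (4 + 4)/2 = 4.
So Σ_{n ∈ Z} |c_n|^2 = 4.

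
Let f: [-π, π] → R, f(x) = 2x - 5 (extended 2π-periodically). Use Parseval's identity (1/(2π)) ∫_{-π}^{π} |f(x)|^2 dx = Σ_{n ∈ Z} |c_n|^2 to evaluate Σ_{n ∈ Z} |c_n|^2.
Σ |c_n|^2 = 4π^2/3 + 25

Expand and integrate term by term over [-π, π]:
  ∫ (2x)^2 dx = 4·(2π^3/3); ∫ 2·2·(-5)·x dx = 0 (odd integrand); ∫ (-5)^2 dx = 25·2π.
So (1/(2π)) ∫_{-π}^{π} (2x - 5)^2 dx = 4π^2/3 + 25 = 4π^2/3 + 25.
Parseval ⇒ Σ |c_n|^2 = 4π^2/3 + 25.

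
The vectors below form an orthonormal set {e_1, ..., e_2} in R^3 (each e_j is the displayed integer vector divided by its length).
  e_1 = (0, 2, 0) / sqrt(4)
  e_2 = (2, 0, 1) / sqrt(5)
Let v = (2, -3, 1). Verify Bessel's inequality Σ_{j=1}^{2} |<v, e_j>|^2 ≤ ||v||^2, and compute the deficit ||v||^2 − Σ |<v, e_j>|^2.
Σ |<v, e_j>|^2 = 14; ||v||^2 = 14; deficit = 0

Write each e_j = u_j / sqrt(<u_j, u_j>) where u_j is the displayed integer vector. Then <v, e_j> = <v, u_j> / sqrt(<u_j, u_j>), so |<v, e_j>|^2 = <v, u_j>^2 / <u_j, u_j>.
Coefficients: <v, e_1> = -6/sqrt(4), <v, e_2> = 5/sqrt(5).
Square and sum: Σ |<v, e_j>|^2 = 14.
Compute ||v||^2 = v·v = 14.
Deficit = 14 − 14 = 0 ≥ 0, confirming Bessel's inequality. (The deficit equals ||v − Σ <v,e_j> e_j||^2, the squared distance from v to span{e_j}.)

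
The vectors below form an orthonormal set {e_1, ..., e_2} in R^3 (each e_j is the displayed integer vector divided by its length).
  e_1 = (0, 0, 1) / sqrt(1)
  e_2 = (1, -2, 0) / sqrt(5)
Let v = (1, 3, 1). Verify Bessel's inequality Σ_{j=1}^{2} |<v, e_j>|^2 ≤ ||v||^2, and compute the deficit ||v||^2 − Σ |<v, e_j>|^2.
Σ |<v, e_j>|^2 = 6; ||v||^2 = 11; deficit = 5

Write each e_j = u_j / sqrt(<u_j, u_j>) where u_j is the displayed integer vector. Then <v, e_j> = <v, u_j> / sqrt(<u_j, u_j>), so |<v, e_j>|^2 = <v, u_j>^2 / <u_j, u_j>.
Coefficients: <v, e_1> = 1/sqrt(1), <v, e_2> = -5/sqrt(5).
Square and sum: Σ |<v, e_j>|^2 = 6.
Compute ||v||^2 = v·v = 11.
Deficit = 11 − 6 = 5 ≥ 0, confirming Bessel's inequality. (The deficit equals ||v − Σ <v,e_j> e_j||^2, the squared distance from v to span{e_j}.)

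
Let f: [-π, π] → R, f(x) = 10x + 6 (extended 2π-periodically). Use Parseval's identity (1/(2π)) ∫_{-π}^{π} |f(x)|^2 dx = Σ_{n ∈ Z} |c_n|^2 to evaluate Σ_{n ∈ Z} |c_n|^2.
Σ |c_n|^2 = 100π^2/3 + 36

Expand and integrate term by term over [-π, π]:
  ∫ (10x)^2 dx = 100·(2π^3/3); ∫ 2·10·(6)·x dx = 0 (odd integrand); ∫ 6^2 dx = 36·2π.
So (1/(2π)) ∫_{-π}^{π} (10x + 6)^2 dx = 100π^2/3 + 36 = 100π^2/3 + 36.
Parseval ⇒ Σ |c_n|^2 = 100π^2/3 + 36.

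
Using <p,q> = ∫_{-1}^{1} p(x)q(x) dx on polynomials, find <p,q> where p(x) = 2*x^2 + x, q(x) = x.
<p,q> = 2/3

Expand the product: p(x)·q(x) = 2*x^3 + x^2.
∫_{-1}^{1} of each monomial x^k gives [2/(k+1) if k even, 0 if k odd]. Integrating term-by-term (or equivalently evaluating the antiderivative F(x) = x^4/2 + x^3/3 at the endpoints):
  F(1) − F(−1) = 5/6 − (1/6) = 2/3.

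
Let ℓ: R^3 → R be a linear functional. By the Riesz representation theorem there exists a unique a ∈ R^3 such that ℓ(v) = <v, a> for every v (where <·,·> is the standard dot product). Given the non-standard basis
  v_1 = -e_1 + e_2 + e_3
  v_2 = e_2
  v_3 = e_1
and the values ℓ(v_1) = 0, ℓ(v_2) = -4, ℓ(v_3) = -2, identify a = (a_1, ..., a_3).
a = (-2, -4, 2)

Write a = (a_1, ..., a_3) in the standard basis. For each basis vector v_i, ℓ(v_i) = <v_i, a> is a linear equation in the a_j's. Collect the n equations into a matrix system V a = ℓ, where row i of V is v_i (expressed in the standard basis). Since V is invertible (lower-triangular with 1s on the diagonal, up to permutation), solve by back-substitution:
  V =
[[-1, 1, 1],
 [0, 1, 0],
 [1, 0, 0]]
  V a = (0, -4, -2)
Solving gives a = (-2, -4, 2).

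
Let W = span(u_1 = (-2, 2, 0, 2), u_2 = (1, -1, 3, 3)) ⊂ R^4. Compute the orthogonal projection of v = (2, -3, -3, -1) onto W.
proj_W(v) = (98/59, -98/59, -45/59, -158/59)

Set up U = [u_1 | ... | u_2] ∈ R^(4×2). The projector onto W = col(U) is P = U (U^T U)^(-1) U^T.
Compute U^T U =
  [12, 2]
  [2, 20],
and U^T v = (-12, -7).
Solve U^T U · c = U^T v for the coefficients: c = (-113/118, -15/59). The projection is proj_W(v) = U c.
Check: (v - proj_W(v)) · u_1 = 0  (should be 0).
Check: (v - proj_W(v)) · u_2 = 0  (should be 0).
Result: proj_W(v) = (98/59, -98/59, -45/59, -158/59).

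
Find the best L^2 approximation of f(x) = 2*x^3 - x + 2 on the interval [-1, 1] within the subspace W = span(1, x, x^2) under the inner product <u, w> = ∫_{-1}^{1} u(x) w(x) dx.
g(x) = x/5 + 2

The best approximation g ∈ W is the orthogonal projection of f onto W. Writing g = a_0 + a_1 x + a_2 x^2, the coefficients solve the normal equations G · a = b where
  G_{ij} = <φ_i, φ_j> and b_i = <f, φ_i>, with φ_0 = 1, φ_1 = x, φ_2 = x^2.
G =
  [2, 0, 2/3]
  [0, 2/3, 0]
  [2/3, 0, 2/5],
b = (4, 2/15, 4/3).
Solving gives a_0 = 2, a_1 = 1/5, a_2 = 0, so
  g(x) = x/5 + 2.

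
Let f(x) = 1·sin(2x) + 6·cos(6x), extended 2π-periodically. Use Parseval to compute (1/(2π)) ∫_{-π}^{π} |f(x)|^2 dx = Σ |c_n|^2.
Σ |c_n|^2 = 37/2

Expand |f|^2 and use orthogonality of {sin(nx), cos(mx)} on [-π, π]:
  ∫_{-π}^{π} sin(nx)^2 dx = π, ∫ cos(mx)^2 dx = π, and cross terms integrate to 0.
So ∫_{-π}^{π} f(x)^2 dx = 1^2 · π + 6^2 · π = (1 + 36)π.
Divide by 2π: (1 + 36)/2 = 37/2.
By Parseval, this equals Σ |c_n|^2.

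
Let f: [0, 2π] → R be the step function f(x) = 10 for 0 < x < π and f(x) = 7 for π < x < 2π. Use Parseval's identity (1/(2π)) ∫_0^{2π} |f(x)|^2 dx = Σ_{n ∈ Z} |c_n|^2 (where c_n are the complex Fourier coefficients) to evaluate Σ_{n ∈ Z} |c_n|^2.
Σ |c_n|^2 = 149/2

Parseval equates the L^2 energy of f (normalised by 1/(2π)) with the ℓ^2 sum of its Fourier coefficients: (1/(2π)) ∫_0^{2π} |f|^2 = Σ |c_n|^2.
Compute the left side: (1/(2π)) [∫_0^π 10^2 dx + ∫_π^{2π} 7^2 dx] = (1/(2π)) · (100π + 49π) = (100 + 49)/2 = 149/2.
So Σ_{n ∈ Z} |c_n|^2 = 149/2.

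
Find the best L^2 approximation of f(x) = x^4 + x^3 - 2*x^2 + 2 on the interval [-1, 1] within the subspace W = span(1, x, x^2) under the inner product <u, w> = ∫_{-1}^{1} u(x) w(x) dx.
g(x) = -8*x^2/7 + 3*x/5 + 67/35

The best approximation g ∈ W is the orthogonal projection of f onto W. Writing g = a_0 + a_1 x + a_2 x^2, the coefficients solve the normal equations G · a = b where
  G_{ij} = <φ_i, φ_j> and b_i = <f, φ_i>, with φ_0 = 1, φ_1 = x, φ_2 = x^2.
G =
  [2, 0, 2/3]
  [0, 2/3, 0]
  [2/3, 0, 2/5],
b = (46/15, 2/5, 86/105).
Solving gives a_0 = 67/35, a_1 = 3/5, a_2 = -8/7, so
  g(x) = -8*x^2/7 + 3*x/5 + 67/35.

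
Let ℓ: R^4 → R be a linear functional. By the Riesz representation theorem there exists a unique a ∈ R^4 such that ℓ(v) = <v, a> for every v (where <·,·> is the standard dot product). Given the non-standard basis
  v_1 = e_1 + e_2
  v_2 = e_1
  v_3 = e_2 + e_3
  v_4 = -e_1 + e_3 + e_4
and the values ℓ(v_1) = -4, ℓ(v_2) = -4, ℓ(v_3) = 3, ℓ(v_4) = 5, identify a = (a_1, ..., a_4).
a = (-4, 0, 3, -2)

Write a = (a_1, ..., a_4) in the standard basis. For each basis vector v_i, ℓ(v_i) = <v_i, a> is a linear equation in the a_j's. Collect the n equations into a matrix system V a = ℓ, where row i of V is v_i (expressed in the standard basis). Since V is invertible (lower-triangular with 1s on the diagonal, up to permutation), solve by back-substitution:
  V =
[[1, 1, 0, 0],
 [1, 0, 0, 0],
 [0, 1, 1, 0],
 [-1, 0, 1, 1]]
  V a = (-4, -4, 3, 5)
Solving gives a = (-4, 0, 3, -2).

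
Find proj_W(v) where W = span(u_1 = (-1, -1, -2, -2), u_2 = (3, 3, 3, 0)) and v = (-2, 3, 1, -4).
proj_W(v) = (17/14, 17/14, -3/7, -23/7)

Set up U = [u_1 | ... | u_2] ∈ R^(4×2). The projector onto W = col(U) is P = U (U^T U)^(-1) U^T.
Compute U^T U =
  [10, -12]
  [-12, 27],
and U^T v = (5, 6).
Solve U^T U · c = U^T v for the coefficients: c = (23/14, 20/21). The projection is proj_W(v) = U c.
Check: (v - proj_W(v)) · u_1 = 0  (should be 0).
Check: (v - proj_W(v)) · u_2 = 0  (should be 0).
Result: proj_W(v) = (17/14, 17/14, -3/7, -23/7).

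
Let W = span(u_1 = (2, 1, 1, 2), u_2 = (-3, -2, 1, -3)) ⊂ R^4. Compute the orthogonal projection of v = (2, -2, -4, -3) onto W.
proj_W(v) = (-68/61, 3/61, -219/61, -68/61)

Set up U = [u_1 | ... | u_2] ∈ R^(4×2). The projector onto W = col(U) is P = U (U^T U)^(-1) U^T.
Compute U^T U =
  [10, -13]
  [-13, 23],
and U^T v = (-8, 3).
Solve U^T U · c = U^T v for the coefficients: c = (-145/61, -74/61). The projection is proj_W(v) = U c.
Check: (v - proj_W(v)) · u_1 = 0  (should be 0).
Check: (v - proj_W(v)) · u_2 = 0  (should be 0).
Result: proj_W(v) = (-68/61, 3/61, -219/61, -68/61).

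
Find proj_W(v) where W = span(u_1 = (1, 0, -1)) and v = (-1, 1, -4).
proj_W(v) = (3/2, 0, -3/2)

Set up U = [u_1 | ... | u_1] ∈ R^(3×1). The projector onto W = col(U) is P = U (U^T U)^(-1) U^T.
Compute U^T U =
  [2],
and U^T v = (3).
Solve U^T U · c = U^T v for the coefficients: c = (3/2). The projection is proj_W(v) = U c.
Check: (v - proj_W(v)) · u_1 = 0  (should be 0).
Result: proj_W(v) = (3/2, 0, -3/2).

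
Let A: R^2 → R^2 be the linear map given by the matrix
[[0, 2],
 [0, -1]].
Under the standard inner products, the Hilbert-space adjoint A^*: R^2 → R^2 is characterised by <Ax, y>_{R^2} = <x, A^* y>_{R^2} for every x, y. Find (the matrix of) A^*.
A^* = A^T =
[[0, 0],
 [2, -1]]

For real matrices with standard dot products, the defining identity <Ax, y> = <x, A^* y> gives (Ax)^T y = x^T (A^*) y, i.e. x^T A^T y = x^T (A^*) y. Since this holds for all x, y, we must have A^* = A^T. Therefore
A^* =
[[0, 0],
 [2, -1]].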